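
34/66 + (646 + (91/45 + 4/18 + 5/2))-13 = 631877/990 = 638.26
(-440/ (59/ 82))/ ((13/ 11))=-396880/ 767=-517.44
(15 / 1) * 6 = 90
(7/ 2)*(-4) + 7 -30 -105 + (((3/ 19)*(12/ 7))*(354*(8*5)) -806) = 383676/ 133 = 2884.78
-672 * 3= -2016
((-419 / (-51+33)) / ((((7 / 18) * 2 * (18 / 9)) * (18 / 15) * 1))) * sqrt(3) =21.60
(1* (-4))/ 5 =-4/ 5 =-0.80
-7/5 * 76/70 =-38/25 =-1.52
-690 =-690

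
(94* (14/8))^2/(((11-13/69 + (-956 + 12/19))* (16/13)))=-263535909/11321728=-23.28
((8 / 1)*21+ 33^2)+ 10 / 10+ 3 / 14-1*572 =686.21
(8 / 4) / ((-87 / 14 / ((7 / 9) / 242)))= -98 / 94743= -0.00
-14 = -14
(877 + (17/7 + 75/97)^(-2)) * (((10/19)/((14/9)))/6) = 62181076395/1257189416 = 49.46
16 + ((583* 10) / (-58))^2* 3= 30327.15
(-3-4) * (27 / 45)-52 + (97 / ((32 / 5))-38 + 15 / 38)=-239093 / 3040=-78.65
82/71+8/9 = 1306/639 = 2.04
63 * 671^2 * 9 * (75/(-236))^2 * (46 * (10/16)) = 165138549778125/222784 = 741249595.03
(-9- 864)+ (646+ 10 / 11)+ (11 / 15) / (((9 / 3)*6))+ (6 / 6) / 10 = -335536 / 1485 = -225.95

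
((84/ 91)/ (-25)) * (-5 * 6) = 72/ 65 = 1.11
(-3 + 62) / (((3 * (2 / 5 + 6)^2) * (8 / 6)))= 1475 / 4096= 0.36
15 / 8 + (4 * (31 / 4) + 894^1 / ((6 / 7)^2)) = 29993 / 24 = 1249.71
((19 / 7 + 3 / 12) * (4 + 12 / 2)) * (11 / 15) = 913 / 42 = 21.74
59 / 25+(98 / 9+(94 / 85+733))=2858632 / 3825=747.35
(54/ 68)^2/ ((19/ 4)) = 729/ 5491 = 0.13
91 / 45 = 2.02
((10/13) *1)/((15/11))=22/39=0.56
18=18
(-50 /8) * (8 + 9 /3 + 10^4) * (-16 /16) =250275 /4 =62568.75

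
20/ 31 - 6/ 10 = 0.05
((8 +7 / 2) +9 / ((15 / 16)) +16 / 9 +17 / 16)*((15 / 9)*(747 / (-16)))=-1430671 / 768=-1862.85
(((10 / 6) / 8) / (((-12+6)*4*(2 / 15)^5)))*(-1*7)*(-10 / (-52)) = 14765625 / 53248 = 277.30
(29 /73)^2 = 841 /5329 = 0.16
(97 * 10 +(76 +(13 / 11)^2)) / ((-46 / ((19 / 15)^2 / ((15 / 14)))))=-34.10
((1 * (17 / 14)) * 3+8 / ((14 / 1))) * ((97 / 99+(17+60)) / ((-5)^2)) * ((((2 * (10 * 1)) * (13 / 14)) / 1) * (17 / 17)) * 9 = 1184248 / 539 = 2197.12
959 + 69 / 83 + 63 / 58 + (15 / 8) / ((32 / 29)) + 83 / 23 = 966.23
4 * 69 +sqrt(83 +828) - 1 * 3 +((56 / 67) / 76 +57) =sqrt(911) +420104 / 1273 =360.19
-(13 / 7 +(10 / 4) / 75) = -397 / 210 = -1.89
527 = 527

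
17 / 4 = 4.25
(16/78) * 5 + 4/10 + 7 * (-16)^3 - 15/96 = -178905359/6240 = -28670.73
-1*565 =-565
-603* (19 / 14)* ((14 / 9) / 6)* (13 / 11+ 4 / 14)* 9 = -431547 / 154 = -2802.25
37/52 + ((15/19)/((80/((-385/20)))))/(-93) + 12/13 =802041/490048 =1.64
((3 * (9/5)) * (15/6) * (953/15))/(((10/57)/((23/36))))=1249383/400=3123.46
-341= -341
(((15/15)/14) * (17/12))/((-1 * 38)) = -17/6384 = -0.00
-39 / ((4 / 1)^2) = -39 / 16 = -2.44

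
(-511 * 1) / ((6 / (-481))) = 245791 / 6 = 40965.17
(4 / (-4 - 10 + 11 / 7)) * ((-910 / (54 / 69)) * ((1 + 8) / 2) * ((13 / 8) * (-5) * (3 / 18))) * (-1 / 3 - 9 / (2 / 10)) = 80946775 / 783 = 103380.30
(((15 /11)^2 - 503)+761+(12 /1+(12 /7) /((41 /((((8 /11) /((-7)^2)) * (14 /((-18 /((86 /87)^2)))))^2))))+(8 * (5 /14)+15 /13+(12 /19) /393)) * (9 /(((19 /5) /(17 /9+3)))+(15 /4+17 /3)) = 56235892491099355884527099 /9709060827564001041138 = 5792.10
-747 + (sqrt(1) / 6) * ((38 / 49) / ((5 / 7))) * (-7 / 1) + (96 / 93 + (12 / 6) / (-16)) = -2780177 / 3720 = -747.36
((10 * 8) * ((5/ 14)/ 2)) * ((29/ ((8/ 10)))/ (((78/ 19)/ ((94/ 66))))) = 3237125/ 18018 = 179.66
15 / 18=5 / 6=0.83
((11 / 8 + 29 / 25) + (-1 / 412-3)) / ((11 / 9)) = -86661 / 226600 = -0.38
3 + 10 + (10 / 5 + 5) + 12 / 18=62 / 3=20.67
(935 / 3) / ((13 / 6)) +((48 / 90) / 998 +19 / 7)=99827809 / 681135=146.56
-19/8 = -2.38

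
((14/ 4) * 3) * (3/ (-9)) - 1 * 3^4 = -84.50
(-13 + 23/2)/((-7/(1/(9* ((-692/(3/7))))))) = -1/67816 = -0.00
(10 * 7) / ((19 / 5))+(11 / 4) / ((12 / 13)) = 19517 / 912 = 21.40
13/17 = 0.76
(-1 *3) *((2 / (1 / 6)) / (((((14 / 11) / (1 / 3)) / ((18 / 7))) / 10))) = -11880 / 49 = -242.45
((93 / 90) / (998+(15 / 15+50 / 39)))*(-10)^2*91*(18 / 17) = 943020 / 94741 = 9.95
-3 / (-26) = 0.12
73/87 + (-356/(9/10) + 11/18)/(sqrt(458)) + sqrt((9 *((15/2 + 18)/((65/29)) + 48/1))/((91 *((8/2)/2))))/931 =-7109 *sqrt(458)/8244 + 3 *sqrt(270165)/847210 + 73/87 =-17.61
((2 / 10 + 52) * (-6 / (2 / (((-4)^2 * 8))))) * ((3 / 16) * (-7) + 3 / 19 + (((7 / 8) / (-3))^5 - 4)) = 22624605809 / 218880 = 103365.34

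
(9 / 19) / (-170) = -9 / 3230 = -0.00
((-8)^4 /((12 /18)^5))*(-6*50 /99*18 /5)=-3732480 /11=-339316.36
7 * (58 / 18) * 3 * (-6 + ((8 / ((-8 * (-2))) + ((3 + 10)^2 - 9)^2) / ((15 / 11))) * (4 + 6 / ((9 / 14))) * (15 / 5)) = 50813742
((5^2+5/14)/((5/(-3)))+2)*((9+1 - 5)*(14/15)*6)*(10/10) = -370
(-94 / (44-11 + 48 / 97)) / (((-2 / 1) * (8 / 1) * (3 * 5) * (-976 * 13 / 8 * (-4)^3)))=4559 / 39574379520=0.00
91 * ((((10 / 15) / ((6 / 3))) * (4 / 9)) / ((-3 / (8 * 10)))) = -29120 / 81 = -359.51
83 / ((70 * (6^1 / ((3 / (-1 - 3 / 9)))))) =-249 / 560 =-0.44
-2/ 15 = -0.13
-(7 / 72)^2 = -49 / 5184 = -0.01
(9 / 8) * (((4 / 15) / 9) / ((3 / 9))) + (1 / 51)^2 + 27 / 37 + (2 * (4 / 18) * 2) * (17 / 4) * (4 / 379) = 0.87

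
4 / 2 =2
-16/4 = -4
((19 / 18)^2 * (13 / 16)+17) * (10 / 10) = 92821 / 5184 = 17.91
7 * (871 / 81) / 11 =6097 / 891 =6.84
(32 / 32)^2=1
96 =96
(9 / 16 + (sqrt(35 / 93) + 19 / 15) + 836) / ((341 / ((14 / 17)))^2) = 196 * sqrt(3255) / 3125284437 + 9852871 / 2016312540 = 0.00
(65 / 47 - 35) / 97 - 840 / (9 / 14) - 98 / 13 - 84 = -248663890 / 177801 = -1398.55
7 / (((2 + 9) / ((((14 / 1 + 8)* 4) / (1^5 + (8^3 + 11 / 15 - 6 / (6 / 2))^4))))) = 1417500 / 1722312103939433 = 0.00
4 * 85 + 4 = 344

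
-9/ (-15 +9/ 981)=981/ 1634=0.60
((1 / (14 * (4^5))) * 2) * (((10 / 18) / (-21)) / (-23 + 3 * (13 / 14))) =5 / 27385344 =0.00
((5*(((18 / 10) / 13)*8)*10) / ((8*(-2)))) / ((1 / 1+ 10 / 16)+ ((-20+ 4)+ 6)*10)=360 / 10231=0.04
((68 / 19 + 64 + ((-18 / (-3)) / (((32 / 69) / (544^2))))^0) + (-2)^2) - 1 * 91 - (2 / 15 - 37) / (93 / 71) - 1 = 231242 / 26505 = 8.72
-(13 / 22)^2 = -169 / 484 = -0.35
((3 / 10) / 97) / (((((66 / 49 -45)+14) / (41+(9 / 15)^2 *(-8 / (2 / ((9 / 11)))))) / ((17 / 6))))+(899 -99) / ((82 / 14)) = 4340608790497 / 31782195500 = 136.57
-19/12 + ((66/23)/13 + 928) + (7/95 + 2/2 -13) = 311788421/340860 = 914.71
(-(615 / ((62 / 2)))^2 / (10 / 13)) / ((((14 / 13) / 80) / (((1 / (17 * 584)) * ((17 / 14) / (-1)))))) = 63920025 / 13749988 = 4.65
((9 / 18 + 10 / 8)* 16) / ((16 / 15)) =105 / 4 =26.25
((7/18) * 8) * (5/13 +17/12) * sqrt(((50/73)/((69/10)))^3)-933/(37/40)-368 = -1376.47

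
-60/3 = -20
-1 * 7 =-7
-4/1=-4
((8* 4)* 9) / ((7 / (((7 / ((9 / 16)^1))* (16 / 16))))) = 512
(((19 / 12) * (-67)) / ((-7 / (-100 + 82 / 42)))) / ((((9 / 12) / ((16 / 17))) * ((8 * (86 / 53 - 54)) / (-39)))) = -1805942723 / 10405836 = -173.55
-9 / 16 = -0.56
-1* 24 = -24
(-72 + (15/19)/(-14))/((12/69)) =-440841/1064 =-414.32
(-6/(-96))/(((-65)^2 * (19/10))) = 1/128440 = 0.00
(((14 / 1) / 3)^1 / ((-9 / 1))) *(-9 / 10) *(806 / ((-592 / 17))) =-47957 / 4440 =-10.80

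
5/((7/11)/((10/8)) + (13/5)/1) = 275/171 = 1.61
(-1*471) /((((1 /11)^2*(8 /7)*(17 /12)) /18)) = -10771299 /17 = -633605.82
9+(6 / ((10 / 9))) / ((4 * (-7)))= 1233 / 140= 8.81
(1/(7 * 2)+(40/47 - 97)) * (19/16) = -1201161/10528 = -114.09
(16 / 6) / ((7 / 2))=16 / 21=0.76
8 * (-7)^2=392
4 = 4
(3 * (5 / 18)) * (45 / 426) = 25 / 284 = 0.09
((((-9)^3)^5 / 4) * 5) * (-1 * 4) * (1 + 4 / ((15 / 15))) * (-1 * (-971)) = 4998007231597604475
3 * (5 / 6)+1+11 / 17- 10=-199 / 34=-5.85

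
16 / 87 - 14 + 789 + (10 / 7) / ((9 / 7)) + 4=203657 / 261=780.30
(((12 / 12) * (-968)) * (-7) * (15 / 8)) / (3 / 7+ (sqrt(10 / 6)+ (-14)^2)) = 64.26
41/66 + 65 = 4331/66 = 65.62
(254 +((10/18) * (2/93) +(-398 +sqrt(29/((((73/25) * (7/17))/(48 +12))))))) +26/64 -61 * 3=-8747167/26784 +10 * sqrt(3778845)/511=-288.54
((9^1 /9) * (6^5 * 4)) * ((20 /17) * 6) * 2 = 7464960 /17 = 439115.29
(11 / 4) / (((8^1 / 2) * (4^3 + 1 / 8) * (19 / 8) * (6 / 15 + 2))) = 55 / 29241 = 0.00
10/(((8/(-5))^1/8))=-50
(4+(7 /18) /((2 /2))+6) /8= 187 /144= 1.30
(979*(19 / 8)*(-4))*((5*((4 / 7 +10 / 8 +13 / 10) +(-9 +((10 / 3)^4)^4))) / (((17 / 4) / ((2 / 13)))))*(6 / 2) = -26041399341013976824817 / 22197759129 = -1173154424718.15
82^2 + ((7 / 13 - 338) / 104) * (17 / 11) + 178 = 102571965 / 14872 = 6896.99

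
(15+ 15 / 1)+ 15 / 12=125 / 4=31.25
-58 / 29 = -2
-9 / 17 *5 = -45 / 17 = -2.65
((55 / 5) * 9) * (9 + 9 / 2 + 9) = 4455 / 2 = 2227.50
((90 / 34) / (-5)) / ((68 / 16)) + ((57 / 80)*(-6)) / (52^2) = -3943179 / 31258240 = -0.13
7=7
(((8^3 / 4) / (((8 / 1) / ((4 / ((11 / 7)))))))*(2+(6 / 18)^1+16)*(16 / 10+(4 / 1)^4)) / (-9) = -577024 / 27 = -21371.26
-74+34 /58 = -73.41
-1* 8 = -8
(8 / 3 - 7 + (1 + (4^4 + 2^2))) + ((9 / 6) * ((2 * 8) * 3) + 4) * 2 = 1226 / 3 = 408.67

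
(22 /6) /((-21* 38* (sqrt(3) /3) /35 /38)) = -55* sqrt(3) /9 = -10.58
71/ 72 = 0.99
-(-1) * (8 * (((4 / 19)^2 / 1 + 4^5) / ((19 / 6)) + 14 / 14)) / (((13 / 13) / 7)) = 124596584 / 6859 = 18165.42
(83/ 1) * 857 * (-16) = -1138096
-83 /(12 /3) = -83 /4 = -20.75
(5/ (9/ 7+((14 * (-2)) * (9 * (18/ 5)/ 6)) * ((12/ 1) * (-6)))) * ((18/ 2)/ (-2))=-175/ 84682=-0.00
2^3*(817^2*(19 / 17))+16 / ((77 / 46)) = 7812303768 / 1309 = 5968146.50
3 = 3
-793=-793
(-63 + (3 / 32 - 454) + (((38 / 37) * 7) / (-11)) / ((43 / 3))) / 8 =-289509577 / 4480256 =-64.62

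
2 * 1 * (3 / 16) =3 / 8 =0.38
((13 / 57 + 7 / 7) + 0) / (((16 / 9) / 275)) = 28875 / 152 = 189.97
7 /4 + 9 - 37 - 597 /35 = -6063 /140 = -43.31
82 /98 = 41 /49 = 0.84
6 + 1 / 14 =85 / 14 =6.07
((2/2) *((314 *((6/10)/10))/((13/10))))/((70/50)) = 942/91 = 10.35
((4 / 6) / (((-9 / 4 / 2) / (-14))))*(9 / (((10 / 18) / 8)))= 5376 / 5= 1075.20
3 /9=1 /3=0.33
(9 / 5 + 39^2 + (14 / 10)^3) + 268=224193 / 125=1793.54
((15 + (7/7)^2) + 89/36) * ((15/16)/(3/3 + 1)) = 3325/384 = 8.66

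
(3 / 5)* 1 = 3 / 5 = 0.60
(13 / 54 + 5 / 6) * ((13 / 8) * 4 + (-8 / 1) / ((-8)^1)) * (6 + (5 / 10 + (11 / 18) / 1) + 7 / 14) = 61.31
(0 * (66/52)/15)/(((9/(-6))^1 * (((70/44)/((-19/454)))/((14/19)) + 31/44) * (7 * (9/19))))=0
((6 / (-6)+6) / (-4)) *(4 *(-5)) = 25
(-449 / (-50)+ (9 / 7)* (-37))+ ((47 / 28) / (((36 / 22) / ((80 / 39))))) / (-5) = -4792657 / 122850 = -39.01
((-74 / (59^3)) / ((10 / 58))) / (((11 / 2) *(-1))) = 4292 / 11295845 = 0.00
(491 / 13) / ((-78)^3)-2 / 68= -0.03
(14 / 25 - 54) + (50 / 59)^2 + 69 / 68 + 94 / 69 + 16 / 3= -6126378949 / 136107100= -45.01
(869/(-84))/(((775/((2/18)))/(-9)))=869/65100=0.01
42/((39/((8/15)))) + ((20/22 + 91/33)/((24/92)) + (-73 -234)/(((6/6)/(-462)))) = 165962897/1170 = 141848.63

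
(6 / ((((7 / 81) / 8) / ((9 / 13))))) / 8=4374 / 91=48.07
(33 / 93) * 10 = 110 / 31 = 3.55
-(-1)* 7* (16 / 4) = 28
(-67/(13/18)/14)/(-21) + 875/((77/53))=4222336/7007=602.59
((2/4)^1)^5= 1/32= 0.03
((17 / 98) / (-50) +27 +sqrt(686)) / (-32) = -132283 / 156800-7 * sqrt(14) / 32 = -1.66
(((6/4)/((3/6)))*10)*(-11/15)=-22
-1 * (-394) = 394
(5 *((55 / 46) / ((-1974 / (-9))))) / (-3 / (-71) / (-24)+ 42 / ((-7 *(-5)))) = 585750 / 25750501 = 0.02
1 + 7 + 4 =12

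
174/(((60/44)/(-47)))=-29986/5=-5997.20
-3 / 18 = -1 / 6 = -0.17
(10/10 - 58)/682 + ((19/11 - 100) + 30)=-46619/682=-68.36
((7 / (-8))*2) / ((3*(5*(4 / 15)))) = -7 / 16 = -0.44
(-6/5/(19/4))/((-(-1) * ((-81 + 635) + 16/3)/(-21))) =756/79705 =0.01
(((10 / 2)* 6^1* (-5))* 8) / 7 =-171.43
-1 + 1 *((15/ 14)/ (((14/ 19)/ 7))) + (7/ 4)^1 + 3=195/ 14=13.93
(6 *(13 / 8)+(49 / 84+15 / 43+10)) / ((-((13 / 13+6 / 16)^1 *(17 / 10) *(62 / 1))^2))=-4268800 / 4335071961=-0.00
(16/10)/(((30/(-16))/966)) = -20608/25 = -824.32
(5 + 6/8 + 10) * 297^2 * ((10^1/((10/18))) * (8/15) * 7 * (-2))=-933604056/5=-186720811.20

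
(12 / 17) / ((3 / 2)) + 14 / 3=262 / 51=5.14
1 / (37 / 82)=82 / 37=2.22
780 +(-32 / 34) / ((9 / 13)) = 119132 / 153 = 778.64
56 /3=18.67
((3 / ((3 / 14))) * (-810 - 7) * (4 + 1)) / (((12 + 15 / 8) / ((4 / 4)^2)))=-457520 / 111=-4121.80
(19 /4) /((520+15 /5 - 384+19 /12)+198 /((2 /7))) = 57 /10003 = 0.01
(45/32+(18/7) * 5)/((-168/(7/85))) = -213/30464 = -0.01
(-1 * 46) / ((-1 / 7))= 322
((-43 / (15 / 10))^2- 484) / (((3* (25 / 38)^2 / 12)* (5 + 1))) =520.27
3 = 3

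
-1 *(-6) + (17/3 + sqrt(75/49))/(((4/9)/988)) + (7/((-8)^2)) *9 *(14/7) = 11115 *sqrt(3)/7 + 403359/32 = 15355.22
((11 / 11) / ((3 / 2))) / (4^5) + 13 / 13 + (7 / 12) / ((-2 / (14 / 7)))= 641 / 1536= 0.42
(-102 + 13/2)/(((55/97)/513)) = -9504351/110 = -86403.19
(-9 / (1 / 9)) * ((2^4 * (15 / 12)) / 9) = -180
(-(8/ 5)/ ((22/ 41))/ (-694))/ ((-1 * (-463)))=82/ 8836355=0.00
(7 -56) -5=-54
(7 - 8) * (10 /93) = -10 /93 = -0.11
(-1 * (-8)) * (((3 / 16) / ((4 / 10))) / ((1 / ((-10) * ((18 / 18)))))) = -75 / 2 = -37.50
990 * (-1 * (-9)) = 8910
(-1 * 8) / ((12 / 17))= -34 / 3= -11.33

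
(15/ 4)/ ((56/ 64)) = 30/ 7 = 4.29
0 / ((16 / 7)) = 0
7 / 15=0.47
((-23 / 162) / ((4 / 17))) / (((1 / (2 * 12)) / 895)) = -349945 / 27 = -12960.93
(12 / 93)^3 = 64 / 29791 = 0.00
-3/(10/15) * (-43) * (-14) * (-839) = 2272851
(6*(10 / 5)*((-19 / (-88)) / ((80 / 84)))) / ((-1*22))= -1197 / 9680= -0.12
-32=-32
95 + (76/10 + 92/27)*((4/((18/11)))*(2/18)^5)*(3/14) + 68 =27286854491/167403915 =163.00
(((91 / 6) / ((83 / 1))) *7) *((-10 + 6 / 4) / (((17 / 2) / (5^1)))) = -6.40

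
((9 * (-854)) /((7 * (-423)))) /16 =0.16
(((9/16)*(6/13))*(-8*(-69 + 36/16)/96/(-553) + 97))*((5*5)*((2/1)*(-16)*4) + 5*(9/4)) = -295539842295/3680768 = -80292.98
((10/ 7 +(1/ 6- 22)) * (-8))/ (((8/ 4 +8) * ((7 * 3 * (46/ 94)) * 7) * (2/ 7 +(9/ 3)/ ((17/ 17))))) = 80558/ 1166445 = 0.07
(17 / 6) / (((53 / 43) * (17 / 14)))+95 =15406 / 159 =96.89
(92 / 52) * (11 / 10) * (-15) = -759 / 26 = -29.19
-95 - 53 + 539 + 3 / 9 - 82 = 928 / 3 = 309.33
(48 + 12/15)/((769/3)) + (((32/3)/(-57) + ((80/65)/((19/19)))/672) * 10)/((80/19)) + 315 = 15858655213/50384880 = 314.75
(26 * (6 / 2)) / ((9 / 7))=182 / 3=60.67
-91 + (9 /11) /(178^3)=-5645391743 /62037272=-91.00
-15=-15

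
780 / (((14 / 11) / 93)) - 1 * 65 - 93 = 397864 / 7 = 56837.71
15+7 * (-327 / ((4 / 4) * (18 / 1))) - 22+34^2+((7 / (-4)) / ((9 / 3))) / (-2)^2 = 16347 / 16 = 1021.69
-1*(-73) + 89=162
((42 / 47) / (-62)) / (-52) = 21 / 75764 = 0.00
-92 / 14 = -6.57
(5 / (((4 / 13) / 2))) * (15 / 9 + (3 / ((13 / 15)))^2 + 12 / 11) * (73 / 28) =7501115 / 6006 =1248.94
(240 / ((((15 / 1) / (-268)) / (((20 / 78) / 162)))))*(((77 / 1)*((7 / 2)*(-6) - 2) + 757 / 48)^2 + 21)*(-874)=18274992271.94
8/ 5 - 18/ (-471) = 1286/ 785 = 1.64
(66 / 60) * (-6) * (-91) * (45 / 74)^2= 222.10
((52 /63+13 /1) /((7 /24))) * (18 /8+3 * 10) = 74906 /49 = 1528.69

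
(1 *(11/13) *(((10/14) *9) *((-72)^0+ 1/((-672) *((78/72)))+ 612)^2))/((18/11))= 120486152427245/96457088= 1249116.63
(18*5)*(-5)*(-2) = 900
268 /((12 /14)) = 938 /3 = 312.67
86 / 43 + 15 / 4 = 23 / 4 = 5.75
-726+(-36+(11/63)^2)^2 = 8944624483/15752961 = 567.81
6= 6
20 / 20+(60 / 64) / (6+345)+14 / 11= 46855 / 20592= 2.28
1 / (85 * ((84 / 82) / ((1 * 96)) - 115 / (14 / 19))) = -4592 / 60913635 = -0.00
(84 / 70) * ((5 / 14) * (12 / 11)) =36 / 77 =0.47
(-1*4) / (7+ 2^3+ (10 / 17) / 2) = -0.26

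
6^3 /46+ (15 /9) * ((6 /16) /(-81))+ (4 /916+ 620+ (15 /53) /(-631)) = 71303261607235 /114141494088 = 624.69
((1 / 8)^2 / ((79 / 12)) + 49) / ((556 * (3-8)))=-61939 / 3513920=-0.02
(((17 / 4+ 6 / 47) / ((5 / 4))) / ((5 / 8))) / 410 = 3292 / 240875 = 0.01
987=987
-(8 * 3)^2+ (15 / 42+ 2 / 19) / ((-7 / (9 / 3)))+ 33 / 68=-36447231 / 63308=-575.71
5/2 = 2.50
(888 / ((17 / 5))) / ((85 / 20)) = 17760 / 289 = 61.45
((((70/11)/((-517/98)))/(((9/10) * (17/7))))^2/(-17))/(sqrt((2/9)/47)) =-115296020000 * sqrt(94)/4290194529819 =-0.26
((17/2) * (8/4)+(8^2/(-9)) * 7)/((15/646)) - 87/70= -2670329/1890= -1412.87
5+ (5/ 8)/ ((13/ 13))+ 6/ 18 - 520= -12337/ 24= -514.04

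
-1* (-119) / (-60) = -119 / 60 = -1.98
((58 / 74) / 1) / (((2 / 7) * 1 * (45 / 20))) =1.22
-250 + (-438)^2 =191594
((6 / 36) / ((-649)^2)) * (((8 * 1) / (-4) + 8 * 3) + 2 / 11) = 122 / 13899633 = 0.00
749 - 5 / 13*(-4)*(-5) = 9637 / 13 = 741.31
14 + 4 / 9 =130 / 9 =14.44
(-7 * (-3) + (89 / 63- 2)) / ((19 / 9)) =1286 / 133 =9.67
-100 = -100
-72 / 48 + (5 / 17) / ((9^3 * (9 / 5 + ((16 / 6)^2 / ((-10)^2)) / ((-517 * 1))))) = -864774089 / 576602226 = -1.50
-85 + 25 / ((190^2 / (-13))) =-122753 / 1444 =-85.01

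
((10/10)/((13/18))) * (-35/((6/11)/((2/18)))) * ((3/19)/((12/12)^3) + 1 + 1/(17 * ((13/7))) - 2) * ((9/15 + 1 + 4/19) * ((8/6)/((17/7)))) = 1261941296/158684409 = 7.95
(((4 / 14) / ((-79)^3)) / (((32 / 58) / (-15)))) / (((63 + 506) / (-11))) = -4785 / 15710194696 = -0.00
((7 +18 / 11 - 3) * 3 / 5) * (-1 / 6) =-31 / 55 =-0.56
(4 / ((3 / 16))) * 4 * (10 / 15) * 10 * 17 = 87040 / 9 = 9671.11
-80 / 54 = -40 / 27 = -1.48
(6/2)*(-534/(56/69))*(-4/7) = 55269/49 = 1127.94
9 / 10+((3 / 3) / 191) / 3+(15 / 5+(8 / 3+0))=37637 / 5730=6.57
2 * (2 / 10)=2 / 5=0.40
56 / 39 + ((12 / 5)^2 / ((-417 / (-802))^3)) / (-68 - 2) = 77946971768 / 91646748375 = 0.85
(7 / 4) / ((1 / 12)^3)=3024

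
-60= -60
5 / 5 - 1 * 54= -53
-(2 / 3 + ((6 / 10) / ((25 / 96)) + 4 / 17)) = -20438 / 6375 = -3.21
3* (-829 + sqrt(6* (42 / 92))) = -2487 + 9* sqrt(161) / 23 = -2482.03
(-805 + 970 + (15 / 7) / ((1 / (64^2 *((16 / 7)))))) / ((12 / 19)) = 6277125 / 196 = 32026.15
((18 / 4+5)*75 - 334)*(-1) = -757 / 2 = -378.50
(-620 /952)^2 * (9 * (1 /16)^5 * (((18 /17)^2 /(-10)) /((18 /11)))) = -4281255 /17165310754816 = -0.00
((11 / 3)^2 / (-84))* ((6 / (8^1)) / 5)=-121 / 5040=-0.02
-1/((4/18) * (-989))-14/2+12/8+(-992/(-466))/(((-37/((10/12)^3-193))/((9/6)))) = 11.11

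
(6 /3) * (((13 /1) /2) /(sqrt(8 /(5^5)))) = 325 * sqrt(10) /4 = 256.94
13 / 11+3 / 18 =89 / 66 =1.35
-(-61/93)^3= 226981/804357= 0.28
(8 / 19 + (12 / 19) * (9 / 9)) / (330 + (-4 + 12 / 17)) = 170 / 52763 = 0.00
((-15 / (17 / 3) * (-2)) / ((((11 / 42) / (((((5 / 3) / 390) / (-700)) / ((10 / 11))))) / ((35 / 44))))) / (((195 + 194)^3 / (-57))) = 1197 / 11447845243120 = 0.00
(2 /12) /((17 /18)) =0.18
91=91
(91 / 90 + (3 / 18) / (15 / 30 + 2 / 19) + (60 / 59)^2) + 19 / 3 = 62357813 / 7205670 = 8.65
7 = 7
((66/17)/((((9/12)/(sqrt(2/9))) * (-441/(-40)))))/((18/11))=19360 * sqrt(2)/202419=0.14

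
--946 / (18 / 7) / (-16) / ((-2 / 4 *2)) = 3311 / 144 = 22.99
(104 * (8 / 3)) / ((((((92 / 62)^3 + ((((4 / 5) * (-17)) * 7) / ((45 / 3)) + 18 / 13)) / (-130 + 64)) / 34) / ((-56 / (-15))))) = 33742821432320 / 24613129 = 1370927.74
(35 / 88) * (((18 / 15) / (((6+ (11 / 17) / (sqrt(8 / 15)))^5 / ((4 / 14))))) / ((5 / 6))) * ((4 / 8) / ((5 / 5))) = 11609648372089297408 / 809714459182202165883445 - 73003184043757888 * sqrt(30) / 44166243228120118139097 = 0.00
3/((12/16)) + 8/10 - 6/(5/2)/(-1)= 36/5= 7.20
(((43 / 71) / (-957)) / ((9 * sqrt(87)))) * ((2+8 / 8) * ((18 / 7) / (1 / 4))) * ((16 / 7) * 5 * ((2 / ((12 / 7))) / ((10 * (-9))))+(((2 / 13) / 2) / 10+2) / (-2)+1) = 8342 * sqrt(87) / 2200648905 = 0.00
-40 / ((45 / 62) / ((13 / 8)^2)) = -5239 / 36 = -145.53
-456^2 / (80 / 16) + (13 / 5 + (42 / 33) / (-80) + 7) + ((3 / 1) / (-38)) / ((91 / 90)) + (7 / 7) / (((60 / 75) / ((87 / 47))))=-1486557651863 / 35755720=-41575.38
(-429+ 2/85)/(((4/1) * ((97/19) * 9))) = -692797/296820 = -2.33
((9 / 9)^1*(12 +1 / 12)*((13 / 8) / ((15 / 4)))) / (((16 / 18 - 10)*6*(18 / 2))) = -377 / 35424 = -0.01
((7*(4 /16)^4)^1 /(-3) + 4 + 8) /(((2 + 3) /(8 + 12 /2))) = 64463 /1920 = 33.57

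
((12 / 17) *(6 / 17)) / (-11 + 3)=-9 / 289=-0.03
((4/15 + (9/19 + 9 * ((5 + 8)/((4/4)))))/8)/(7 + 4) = 8389/6270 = 1.34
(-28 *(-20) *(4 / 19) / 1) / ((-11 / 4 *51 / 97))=-869120 / 10659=-81.54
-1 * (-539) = 539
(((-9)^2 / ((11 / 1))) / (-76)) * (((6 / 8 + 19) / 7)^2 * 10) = -2527605 / 327712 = -7.71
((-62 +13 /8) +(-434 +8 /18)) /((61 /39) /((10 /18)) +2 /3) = -2311595 /16296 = -141.85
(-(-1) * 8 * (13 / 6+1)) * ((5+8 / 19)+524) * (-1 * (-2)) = 26824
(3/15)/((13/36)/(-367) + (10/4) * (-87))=-13212/14368115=-0.00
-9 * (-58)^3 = 1756008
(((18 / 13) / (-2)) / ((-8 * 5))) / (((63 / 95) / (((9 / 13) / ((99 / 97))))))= 1843 / 104104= 0.02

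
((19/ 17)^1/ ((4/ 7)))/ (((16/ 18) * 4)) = 1197/ 2176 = 0.55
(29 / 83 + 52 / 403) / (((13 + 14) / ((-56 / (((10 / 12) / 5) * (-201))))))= 137872 / 4654557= 0.03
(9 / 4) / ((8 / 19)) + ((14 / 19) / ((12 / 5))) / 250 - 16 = -485869 / 45600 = -10.66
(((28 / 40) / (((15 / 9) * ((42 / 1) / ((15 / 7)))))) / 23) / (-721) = -3 / 2321620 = -0.00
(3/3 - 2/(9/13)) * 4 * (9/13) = -68/13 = -5.23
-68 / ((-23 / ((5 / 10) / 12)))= 17 / 138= 0.12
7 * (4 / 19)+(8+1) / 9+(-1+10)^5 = 1121978 / 19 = 59051.47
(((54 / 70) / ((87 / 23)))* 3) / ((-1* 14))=-621 / 14210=-0.04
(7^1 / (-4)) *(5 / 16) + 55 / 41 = 2085 / 2624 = 0.79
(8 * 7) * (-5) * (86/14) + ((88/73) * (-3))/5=-628064/365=-1720.72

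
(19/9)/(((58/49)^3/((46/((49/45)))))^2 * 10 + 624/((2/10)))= 2607390668295/3853467979910672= 0.00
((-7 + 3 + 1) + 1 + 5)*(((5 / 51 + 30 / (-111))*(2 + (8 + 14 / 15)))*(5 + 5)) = -106600 / 1887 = -56.49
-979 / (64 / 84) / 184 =-20559 / 2944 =-6.98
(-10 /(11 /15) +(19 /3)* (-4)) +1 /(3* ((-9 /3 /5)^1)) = -3913 /99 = -39.53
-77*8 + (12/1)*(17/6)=-582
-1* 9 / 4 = -9 / 4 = -2.25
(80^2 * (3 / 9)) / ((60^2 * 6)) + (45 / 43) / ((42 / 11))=18181 / 48762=0.37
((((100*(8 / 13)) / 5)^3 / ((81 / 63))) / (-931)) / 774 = -2048000 / 1017736083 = -0.00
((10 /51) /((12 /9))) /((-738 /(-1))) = 5 /25092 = 0.00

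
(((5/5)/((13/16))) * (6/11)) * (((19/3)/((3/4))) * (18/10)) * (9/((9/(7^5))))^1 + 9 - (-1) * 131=171641.92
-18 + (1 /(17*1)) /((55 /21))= -16809 /935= -17.98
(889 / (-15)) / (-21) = 127 / 45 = 2.82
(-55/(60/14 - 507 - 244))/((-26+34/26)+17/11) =-0.00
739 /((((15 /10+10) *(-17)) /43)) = -63554 /391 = -162.54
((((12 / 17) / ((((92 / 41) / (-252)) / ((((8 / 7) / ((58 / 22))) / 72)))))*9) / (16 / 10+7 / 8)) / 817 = -19680 / 9263963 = -0.00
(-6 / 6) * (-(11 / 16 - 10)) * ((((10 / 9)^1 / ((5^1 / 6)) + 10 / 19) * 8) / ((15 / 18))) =-15794 / 95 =-166.25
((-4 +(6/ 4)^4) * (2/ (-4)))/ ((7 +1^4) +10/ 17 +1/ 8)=-289/ 4740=-0.06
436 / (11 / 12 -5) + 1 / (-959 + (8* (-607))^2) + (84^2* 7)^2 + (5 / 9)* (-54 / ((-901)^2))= 2288224128653635440528667 / 937962240870473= 2439569557.22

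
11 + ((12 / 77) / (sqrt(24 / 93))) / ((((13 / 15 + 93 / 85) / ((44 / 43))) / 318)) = 11 + 48654 * sqrt(62) / 7525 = 61.91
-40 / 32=-5 / 4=-1.25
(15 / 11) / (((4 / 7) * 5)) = 21 / 44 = 0.48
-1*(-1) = 1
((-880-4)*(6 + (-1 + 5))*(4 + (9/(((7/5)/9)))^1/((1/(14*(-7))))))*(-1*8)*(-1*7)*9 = 25244069760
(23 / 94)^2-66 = -582647 / 8836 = -65.94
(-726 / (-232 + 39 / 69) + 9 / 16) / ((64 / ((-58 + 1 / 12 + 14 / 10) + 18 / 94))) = -3336371185 / 1024741376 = -3.26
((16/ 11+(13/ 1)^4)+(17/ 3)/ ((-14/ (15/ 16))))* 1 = 70376953/ 2464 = 28562.08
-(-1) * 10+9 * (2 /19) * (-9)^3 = -12932 /19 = -680.63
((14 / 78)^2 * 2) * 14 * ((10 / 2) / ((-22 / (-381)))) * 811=353279710 / 5577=63345.83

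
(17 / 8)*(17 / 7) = 289 / 56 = 5.16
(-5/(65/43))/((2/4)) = -86/13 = -6.62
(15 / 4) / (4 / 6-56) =-45 / 664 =-0.07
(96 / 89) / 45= 32 / 1335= 0.02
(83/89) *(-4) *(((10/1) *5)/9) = -16600/801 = -20.72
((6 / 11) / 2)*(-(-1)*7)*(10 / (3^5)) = 70 / 891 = 0.08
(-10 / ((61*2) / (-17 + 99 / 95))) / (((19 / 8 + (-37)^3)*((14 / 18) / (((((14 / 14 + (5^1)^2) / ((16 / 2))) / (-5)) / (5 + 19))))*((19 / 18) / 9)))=2394522 / 312305675675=0.00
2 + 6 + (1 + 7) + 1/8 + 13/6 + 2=487/24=20.29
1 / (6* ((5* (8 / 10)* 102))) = 1 / 2448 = 0.00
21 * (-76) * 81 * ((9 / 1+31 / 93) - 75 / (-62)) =-42251706 / 31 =-1362958.26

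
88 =88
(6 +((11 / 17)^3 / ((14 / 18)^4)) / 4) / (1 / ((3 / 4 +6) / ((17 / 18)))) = 70916974929 / 1604271368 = 44.21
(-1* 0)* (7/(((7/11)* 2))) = 0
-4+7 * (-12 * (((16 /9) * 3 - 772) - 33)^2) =-161145640 /3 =-53715213.33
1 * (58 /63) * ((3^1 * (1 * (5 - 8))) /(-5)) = 58 /35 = 1.66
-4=-4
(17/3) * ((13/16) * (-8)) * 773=-170833/6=-28472.17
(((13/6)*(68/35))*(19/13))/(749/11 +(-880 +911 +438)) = 3553/310170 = 0.01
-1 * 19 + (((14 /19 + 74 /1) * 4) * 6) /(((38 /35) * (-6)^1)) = -106259 /361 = -294.35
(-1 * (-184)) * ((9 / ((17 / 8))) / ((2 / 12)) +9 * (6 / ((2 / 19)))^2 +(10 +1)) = 91579744 / 17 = 5387043.76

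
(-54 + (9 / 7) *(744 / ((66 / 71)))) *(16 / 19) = 1201248 / 1463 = 821.09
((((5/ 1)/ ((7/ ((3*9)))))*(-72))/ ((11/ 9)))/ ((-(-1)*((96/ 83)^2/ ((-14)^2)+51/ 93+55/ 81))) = -5296387064220/ 5753815903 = -920.50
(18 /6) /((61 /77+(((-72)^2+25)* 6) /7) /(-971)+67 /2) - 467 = -2017775491 /4321679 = -466.90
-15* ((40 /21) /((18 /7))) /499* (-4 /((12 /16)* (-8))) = -200 /13473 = -0.01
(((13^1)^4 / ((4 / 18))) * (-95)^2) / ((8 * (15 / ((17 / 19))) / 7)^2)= 404452321 / 128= 3159783.76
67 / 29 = 2.31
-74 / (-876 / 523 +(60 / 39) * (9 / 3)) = -251563 / 9996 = -25.17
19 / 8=2.38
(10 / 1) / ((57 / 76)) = 40 / 3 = 13.33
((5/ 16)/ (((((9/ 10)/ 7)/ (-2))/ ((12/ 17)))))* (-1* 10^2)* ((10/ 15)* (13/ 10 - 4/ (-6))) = 206500/ 459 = 449.89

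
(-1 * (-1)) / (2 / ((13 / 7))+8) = 0.11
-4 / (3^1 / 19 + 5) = -38 / 49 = -0.78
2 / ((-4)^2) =1 / 8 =0.12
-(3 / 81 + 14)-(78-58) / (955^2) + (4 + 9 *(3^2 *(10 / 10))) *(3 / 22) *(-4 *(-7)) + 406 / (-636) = 1779420660317 / 5742474210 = 309.87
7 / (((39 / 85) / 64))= 38080 / 39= 976.41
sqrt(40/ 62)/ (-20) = -sqrt(155)/ 310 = -0.04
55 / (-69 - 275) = -0.16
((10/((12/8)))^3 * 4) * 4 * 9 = 128000/3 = 42666.67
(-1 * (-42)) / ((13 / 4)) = 168 / 13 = 12.92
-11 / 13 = -0.85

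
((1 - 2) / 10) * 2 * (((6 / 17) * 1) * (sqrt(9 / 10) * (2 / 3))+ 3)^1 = -3 / 5 - 6 * sqrt(10) / 425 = -0.64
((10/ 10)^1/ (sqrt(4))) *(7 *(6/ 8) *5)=105/ 8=13.12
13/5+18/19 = 337/95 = 3.55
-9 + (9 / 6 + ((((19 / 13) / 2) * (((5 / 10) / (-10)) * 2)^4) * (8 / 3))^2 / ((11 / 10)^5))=-7.50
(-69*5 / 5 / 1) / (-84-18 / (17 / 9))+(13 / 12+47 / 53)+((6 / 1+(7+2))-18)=-929 / 3180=-0.29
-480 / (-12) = 40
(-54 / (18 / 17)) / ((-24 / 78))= 663 / 4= 165.75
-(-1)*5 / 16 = 5 / 16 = 0.31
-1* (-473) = 473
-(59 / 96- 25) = 2341 / 96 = 24.39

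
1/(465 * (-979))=-1/455235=-0.00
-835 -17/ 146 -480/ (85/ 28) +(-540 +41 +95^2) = 7532.77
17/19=0.89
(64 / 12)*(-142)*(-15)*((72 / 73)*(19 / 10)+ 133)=111848288 / 73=1532168.33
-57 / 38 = -3 / 2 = -1.50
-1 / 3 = -0.33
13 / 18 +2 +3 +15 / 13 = 1609 / 234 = 6.88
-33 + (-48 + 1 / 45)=-3644 / 45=-80.98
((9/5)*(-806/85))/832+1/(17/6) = 4521/13600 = 0.33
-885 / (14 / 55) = -48675 / 14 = -3476.79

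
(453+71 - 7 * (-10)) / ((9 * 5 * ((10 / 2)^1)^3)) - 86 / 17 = -52628 / 10625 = -4.95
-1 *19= -19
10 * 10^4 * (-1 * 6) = -600000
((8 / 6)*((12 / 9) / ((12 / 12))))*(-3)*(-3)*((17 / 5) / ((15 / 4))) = 1088 / 75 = 14.51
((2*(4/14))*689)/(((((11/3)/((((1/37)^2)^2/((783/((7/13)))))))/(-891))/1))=-1908/54350669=-0.00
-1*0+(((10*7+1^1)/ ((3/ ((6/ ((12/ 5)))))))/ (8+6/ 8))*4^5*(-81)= -560859.43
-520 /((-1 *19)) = 27.37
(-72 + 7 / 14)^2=20449 / 4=5112.25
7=7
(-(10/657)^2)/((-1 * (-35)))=-20/3021543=-0.00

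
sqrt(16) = 4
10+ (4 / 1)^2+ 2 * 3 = 32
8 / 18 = 4 / 9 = 0.44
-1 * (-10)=10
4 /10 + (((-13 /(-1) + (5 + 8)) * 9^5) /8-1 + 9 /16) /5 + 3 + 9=3071533 /80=38394.16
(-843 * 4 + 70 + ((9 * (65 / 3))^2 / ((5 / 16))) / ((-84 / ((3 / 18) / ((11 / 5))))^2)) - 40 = -713308723 / 213444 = -3341.90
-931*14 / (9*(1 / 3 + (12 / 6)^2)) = -13034 / 39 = -334.21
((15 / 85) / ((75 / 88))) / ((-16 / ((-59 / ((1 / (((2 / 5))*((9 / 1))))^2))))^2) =251227251 / 531250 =472.90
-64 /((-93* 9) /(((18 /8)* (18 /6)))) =16 /31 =0.52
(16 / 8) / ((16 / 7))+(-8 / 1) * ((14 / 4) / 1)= -217 / 8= -27.12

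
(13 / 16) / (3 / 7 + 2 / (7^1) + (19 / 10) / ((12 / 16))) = 1365 / 5456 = 0.25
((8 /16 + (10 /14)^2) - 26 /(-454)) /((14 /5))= 118735 /311444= 0.38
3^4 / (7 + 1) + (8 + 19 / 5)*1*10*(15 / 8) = 1851 / 8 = 231.38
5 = 5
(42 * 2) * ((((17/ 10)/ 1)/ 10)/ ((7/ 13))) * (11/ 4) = 7293/ 100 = 72.93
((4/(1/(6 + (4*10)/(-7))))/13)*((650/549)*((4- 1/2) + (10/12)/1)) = 5200/11529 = 0.45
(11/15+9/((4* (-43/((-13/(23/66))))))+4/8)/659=47254/9776265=0.00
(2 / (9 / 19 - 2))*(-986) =1292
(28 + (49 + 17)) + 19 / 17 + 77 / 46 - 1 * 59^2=-2646451 / 782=-3384.21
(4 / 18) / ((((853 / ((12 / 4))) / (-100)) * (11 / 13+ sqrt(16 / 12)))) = 28600 / 266989 -67600 * sqrt(3) / 800967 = -0.04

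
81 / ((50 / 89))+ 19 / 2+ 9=4067 / 25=162.68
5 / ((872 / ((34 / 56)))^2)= 1445 / 596141056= 0.00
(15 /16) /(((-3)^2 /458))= 1145 /24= 47.71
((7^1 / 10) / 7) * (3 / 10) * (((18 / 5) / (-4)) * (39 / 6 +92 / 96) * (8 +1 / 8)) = -20943 / 12800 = -1.64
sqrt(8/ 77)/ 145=2 * sqrt(154)/ 11165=0.00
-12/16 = -3/4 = -0.75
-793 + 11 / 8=-6333 / 8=-791.62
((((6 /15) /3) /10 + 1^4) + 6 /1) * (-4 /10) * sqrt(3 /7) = -1052 * sqrt(21) /2625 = -1.84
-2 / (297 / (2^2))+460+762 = 362926 / 297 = 1221.97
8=8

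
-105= -105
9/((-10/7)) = -6.30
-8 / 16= -1 / 2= -0.50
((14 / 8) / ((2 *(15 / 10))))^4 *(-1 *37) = -88837 / 20736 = -4.28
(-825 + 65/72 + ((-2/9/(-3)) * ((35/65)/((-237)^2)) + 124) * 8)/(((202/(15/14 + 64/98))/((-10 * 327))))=-4687.22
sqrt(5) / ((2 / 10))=5 * sqrt(5)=11.18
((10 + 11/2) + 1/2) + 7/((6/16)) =104/3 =34.67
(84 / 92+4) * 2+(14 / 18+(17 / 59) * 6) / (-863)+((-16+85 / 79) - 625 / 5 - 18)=-123315551209 / 832645701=-148.10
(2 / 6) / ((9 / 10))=10 / 27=0.37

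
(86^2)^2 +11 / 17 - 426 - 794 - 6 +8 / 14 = 6509251355 / 119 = 54699591.22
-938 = -938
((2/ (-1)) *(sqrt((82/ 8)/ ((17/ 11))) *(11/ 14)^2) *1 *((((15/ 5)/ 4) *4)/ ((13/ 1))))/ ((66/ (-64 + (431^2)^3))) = -774845140731057 *sqrt(7667)/ 952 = -71267364231114.14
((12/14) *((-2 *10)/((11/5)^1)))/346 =-300/13321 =-0.02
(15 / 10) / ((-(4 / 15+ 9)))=-45 / 278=-0.16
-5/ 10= -1/ 2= -0.50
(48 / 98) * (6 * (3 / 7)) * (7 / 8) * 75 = 4050 / 49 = 82.65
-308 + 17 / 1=-291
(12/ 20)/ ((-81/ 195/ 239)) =-3107/ 9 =-345.22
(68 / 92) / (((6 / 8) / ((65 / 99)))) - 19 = -125369 / 6831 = -18.35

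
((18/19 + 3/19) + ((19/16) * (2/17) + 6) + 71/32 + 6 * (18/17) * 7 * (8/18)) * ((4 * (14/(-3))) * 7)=-14803145/3876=-3819.18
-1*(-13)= 13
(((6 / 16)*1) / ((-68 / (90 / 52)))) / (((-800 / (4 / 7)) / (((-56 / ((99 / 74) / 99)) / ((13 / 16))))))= -999 / 28730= -0.03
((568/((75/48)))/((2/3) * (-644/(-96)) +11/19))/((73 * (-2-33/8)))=-49729536/308963375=-0.16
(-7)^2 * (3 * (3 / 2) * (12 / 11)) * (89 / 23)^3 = 1865347974 / 133837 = 13937.46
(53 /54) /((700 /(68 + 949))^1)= 5989 /4200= 1.43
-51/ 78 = -17/ 26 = -0.65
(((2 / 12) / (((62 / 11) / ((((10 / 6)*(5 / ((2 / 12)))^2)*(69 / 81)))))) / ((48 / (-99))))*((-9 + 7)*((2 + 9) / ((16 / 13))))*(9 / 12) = 49746125 / 47616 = 1044.74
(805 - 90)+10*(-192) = -1205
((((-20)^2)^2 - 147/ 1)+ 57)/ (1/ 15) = 2398650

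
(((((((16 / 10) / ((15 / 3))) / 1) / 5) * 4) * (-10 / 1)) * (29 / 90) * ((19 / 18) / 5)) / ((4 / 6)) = -4408 / 16875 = -0.26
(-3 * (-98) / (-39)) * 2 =-196 / 13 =-15.08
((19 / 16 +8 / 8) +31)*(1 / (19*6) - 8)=-265.21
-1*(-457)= 457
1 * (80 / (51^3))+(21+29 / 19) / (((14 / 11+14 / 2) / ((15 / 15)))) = 624659228 / 229353579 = 2.72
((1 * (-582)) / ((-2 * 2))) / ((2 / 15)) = 4365 / 4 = 1091.25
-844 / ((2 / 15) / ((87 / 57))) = -183570 / 19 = -9661.58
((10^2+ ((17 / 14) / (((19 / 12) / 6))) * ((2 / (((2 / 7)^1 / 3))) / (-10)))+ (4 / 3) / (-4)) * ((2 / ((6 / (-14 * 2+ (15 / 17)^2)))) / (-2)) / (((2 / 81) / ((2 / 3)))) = 11025.12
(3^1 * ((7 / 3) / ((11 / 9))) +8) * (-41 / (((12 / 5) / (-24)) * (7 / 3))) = 185730 / 77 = 2412.08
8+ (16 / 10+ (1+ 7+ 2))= 98 / 5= 19.60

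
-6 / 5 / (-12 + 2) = 3 / 25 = 0.12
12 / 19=0.63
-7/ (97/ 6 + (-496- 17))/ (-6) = -7/ 2981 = -0.00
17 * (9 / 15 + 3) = 306 / 5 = 61.20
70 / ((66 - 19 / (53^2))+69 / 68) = 13370840 / 12799321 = 1.04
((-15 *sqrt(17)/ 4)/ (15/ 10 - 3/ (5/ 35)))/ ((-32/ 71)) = -355 *sqrt(17)/ 832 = -1.76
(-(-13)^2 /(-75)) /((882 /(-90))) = -169 /735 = -0.23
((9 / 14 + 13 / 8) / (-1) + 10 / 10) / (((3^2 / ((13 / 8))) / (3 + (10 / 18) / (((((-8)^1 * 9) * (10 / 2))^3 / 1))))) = -232542834277 / 338610585600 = -0.69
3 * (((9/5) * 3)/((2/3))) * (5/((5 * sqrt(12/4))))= 81 * sqrt(3)/10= 14.03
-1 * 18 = -18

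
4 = 4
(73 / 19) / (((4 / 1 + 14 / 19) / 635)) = 9271 / 18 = 515.06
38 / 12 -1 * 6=-2.83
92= 92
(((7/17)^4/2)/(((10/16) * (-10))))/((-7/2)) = 1372/2088025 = 0.00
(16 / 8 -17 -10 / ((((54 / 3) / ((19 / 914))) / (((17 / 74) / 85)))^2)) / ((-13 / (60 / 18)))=55581736226761 / 14451251418864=3.85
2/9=0.22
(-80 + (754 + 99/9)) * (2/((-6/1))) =-685/3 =-228.33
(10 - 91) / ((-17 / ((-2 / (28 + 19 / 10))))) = -1620 / 5083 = -0.32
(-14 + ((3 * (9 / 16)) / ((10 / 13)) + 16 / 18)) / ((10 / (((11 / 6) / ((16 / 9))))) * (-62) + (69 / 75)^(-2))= 91480499 / 5027872800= 0.02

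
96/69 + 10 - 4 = 170/23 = 7.39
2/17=0.12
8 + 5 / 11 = 93 / 11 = 8.45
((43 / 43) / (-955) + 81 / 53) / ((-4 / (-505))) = 3903751 / 20246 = 192.82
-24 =-24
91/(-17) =-91/17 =-5.35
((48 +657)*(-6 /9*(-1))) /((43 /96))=45120 /43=1049.30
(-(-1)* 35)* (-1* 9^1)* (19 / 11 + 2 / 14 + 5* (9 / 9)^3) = -23805 / 11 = -2164.09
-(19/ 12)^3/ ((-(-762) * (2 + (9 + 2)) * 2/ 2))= -6859/ 17117568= -0.00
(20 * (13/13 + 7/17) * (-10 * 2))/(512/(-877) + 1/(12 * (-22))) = 444533760/462553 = 961.04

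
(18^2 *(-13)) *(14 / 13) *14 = -63504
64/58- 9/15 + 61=8918/145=61.50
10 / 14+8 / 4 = 19 / 7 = 2.71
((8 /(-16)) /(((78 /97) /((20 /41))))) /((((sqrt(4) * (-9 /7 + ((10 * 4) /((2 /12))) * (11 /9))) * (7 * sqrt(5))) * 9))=-97 * sqrt(5) /58840002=-0.00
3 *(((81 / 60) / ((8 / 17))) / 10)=1377 / 1600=0.86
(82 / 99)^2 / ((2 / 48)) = 53792 / 3267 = 16.47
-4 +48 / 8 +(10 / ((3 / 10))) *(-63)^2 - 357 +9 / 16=2111129 / 16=131945.56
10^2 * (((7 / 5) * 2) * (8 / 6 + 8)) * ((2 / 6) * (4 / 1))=31360 / 9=3484.44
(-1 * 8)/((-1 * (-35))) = -8/35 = -0.23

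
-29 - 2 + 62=31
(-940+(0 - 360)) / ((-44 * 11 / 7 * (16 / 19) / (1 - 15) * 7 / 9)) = -389025 / 968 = -401.89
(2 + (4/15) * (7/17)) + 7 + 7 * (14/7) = 5893/255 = 23.11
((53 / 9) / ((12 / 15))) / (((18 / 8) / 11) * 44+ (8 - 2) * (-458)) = -265 / 98604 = -0.00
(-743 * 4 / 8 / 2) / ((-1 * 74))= 743 / 296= 2.51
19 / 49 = 0.39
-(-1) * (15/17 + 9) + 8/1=304/17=17.88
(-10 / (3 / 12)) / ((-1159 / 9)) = 360 / 1159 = 0.31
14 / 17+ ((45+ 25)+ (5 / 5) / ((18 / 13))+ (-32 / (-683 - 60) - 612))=-122866805 / 227358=-540.41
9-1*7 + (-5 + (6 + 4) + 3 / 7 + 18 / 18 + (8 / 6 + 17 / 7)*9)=296 / 7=42.29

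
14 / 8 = 1.75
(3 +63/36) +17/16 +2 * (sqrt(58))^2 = 1949/16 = 121.81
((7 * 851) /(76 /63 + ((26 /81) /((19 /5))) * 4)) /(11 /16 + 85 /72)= 2310291396 /1118771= 2065.03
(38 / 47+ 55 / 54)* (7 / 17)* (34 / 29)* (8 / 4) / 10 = 32459 / 184005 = 0.18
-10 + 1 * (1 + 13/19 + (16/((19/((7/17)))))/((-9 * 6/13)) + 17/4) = -144743/34884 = -4.15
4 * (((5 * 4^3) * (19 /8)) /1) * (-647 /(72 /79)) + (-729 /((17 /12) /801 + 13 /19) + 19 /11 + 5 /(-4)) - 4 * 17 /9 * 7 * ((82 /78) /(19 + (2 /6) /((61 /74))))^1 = -49948107799041181 /23133017908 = -2159169.55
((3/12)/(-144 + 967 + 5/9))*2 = 9/14824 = 0.00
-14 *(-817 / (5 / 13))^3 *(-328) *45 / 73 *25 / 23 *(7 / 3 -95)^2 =-425194558318707439808 / 1679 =-253242738724661965.34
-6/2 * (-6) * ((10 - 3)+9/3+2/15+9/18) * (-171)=-163647/5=-32729.40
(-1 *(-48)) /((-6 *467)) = -8 /467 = -0.02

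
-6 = -6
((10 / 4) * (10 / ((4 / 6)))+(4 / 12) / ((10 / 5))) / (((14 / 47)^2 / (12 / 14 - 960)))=-279321423 / 686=-407174.09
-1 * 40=-40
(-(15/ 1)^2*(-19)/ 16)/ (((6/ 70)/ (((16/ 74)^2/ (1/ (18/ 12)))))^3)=375379200000/ 2565726409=146.31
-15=-15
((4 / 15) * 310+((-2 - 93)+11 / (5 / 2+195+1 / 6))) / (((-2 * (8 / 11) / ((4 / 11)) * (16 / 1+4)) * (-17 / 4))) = -10921 / 302430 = -0.04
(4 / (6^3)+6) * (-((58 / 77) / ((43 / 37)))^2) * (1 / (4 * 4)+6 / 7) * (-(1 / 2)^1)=38540738275 / 33151268304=1.16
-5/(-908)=5/908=0.01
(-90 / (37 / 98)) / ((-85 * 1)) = 1764 / 629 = 2.80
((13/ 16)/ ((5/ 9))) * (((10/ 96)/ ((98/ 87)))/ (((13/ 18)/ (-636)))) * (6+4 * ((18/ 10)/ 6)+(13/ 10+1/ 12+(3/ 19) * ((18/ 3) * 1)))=-270531981/ 238336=-1135.09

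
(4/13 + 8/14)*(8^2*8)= 450.11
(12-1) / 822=11 / 822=0.01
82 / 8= 41 / 4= 10.25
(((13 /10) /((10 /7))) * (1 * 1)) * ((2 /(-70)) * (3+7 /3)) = -52 /375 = -0.14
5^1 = 5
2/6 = 1/3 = 0.33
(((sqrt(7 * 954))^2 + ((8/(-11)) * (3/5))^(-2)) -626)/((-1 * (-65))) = 3488977/37440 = 93.19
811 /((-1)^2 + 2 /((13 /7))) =10543 /27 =390.48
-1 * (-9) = 9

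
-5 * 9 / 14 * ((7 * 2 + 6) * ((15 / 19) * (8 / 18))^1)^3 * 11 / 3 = -1760000000 / 432117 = -4072.97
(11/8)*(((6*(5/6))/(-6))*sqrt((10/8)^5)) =-1375*sqrt(5)/1536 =-2.00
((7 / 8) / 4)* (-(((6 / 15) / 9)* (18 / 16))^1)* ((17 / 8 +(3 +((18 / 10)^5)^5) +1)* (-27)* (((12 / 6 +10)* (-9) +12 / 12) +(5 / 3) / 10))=-75998031.12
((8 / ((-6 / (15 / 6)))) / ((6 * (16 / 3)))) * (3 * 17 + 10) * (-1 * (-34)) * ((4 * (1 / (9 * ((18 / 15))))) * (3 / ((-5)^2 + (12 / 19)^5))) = -9.56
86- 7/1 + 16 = 95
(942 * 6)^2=31945104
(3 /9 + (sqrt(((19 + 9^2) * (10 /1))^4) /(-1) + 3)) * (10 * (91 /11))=-2729990900 /33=-82726996.97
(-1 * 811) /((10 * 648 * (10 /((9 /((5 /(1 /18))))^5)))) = -811 /6480000000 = -0.00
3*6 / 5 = 18 / 5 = 3.60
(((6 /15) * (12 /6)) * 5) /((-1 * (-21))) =4 /21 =0.19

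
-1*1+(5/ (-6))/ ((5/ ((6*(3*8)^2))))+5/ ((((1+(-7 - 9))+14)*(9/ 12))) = -1751/ 3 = -583.67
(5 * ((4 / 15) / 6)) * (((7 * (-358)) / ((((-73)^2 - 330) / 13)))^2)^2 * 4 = 9011304452630200448 / 5620501349820009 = 1603.29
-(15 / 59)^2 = -0.06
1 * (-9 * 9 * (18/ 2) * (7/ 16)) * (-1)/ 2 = 5103/ 32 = 159.47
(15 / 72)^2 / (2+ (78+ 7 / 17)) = 425 / 787392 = 0.00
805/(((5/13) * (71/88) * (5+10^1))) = 184184/1065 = 172.94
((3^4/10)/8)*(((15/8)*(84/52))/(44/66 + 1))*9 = 16.56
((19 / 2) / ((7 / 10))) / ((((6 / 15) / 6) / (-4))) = -5700 / 7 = -814.29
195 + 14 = 209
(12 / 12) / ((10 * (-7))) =-1 / 70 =-0.01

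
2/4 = 1/2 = 0.50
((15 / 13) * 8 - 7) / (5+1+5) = 29 / 143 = 0.20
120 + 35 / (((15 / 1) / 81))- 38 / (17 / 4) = 300.06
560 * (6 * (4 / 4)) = 3360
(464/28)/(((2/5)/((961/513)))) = 278690/3591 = 77.61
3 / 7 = 0.43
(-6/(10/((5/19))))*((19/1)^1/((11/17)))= -51/11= -4.64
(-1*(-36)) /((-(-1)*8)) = 9 /2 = 4.50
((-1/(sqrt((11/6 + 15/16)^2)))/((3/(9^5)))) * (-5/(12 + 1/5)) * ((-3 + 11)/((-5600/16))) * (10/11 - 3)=86920128/624701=139.14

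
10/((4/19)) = 95/2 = 47.50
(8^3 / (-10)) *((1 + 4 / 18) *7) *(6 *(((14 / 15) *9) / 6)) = -275968 / 75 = -3679.57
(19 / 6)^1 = 19 / 6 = 3.17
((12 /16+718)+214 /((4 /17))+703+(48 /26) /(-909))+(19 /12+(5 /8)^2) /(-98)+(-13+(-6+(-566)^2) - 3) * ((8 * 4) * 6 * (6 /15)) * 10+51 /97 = 196521867776743543 /798808192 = 246018843.75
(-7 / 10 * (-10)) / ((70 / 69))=69 / 10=6.90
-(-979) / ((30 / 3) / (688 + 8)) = 340692 / 5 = 68138.40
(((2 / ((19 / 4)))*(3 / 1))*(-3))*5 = -360 / 19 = -18.95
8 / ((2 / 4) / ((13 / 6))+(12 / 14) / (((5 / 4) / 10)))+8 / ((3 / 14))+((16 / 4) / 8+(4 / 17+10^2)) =3052597 / 21930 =139.20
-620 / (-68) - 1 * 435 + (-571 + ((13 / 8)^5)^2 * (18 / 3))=-2067568261365 / 9126805504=-226.54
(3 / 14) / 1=3 / 14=0.21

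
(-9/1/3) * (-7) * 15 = 315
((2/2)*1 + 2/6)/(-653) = -4/1959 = -0.00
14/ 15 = 0.93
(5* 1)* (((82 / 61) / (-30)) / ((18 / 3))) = -41 / 1098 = -0.04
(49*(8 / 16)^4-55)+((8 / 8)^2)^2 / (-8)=-833 / 16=-52.06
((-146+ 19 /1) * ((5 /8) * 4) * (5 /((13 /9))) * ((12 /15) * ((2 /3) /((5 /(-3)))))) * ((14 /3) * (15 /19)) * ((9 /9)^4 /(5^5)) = 64008 /154375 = 0.41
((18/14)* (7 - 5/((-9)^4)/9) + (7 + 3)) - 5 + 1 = 688900/45927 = 15.00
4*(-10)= -40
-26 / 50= -13 / 25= -0.52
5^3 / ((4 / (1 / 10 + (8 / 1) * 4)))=8025 / 8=1003.12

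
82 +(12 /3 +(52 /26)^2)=90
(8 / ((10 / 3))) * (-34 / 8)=-51 / 5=-10.20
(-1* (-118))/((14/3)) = 177/7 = 25.29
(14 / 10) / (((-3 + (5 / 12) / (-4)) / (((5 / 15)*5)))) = -0.75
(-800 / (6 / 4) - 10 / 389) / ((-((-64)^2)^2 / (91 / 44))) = 28320565 / 430738243584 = 0.00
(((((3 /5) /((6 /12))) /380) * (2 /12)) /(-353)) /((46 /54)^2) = -729 /354800300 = -0.00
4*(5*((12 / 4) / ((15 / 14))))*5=280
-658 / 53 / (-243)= 658 / 12879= 0.05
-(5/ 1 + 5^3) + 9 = -121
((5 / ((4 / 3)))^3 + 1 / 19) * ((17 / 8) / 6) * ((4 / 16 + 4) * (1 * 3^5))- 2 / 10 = 7512923681 / 389120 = 19307.47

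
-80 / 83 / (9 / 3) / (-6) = 40 / 747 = 0.05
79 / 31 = 2.55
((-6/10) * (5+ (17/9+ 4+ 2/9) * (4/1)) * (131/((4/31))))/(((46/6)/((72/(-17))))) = 9908.42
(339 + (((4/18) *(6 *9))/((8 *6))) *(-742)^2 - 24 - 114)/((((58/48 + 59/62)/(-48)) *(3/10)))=-16408711680/1607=-10210772.67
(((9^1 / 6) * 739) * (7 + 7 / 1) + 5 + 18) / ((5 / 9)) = 139878 / 5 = 27975.60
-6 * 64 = -384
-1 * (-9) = 9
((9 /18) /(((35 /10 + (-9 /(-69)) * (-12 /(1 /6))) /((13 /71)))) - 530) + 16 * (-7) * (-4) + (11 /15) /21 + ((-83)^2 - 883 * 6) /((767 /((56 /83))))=-80.58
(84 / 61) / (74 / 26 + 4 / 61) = 1092 / 2309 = 0.47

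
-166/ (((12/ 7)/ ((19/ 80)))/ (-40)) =11039/ 12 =919.92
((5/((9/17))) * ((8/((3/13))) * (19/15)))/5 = 33592/405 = 82.94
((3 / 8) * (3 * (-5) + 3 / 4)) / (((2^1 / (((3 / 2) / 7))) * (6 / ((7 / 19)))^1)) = -9 / 256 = -0.04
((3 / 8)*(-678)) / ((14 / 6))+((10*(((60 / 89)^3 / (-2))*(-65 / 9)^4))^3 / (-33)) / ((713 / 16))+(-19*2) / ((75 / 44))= 4077154028301977571990060232577827911631 / 82800010211103648853079137578900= 49240984.61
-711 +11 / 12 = -8521 / 12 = -710.08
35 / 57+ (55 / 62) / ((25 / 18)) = 1.25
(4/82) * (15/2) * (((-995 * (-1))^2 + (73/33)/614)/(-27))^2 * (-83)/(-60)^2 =-33399121260191990562707/2945013220923840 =-11340907.07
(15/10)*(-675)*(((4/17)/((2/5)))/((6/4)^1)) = -6750/17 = -397.06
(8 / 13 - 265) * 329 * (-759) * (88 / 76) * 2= 37763295108 / 247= 152887834.45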